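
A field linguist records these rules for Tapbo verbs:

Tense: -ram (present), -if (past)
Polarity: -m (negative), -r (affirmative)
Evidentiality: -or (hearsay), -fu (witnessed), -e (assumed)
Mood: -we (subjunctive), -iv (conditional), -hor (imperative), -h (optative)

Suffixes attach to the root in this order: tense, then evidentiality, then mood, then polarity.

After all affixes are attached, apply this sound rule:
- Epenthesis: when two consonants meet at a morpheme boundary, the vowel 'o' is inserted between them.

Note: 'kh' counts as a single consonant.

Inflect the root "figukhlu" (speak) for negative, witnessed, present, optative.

figukhluramofuhom

Attach tense present -ram → figukhluram.
Attach evidentiality witnessed -fu → figukhluramfu.
Attach mood optative -h → figukhluramfuh.
Attach polarity negative -m → figukhluramfuhm.
Apply epenthesis: figukhluramfuhm → figukhluramofuhom.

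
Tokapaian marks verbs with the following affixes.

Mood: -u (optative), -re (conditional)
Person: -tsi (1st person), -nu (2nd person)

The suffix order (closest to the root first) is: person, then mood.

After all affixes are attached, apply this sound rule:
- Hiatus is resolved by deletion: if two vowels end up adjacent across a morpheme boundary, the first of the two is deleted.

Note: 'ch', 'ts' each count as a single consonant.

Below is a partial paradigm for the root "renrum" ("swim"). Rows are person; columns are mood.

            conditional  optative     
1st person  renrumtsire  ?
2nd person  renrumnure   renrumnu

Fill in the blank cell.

renrumtsu

Attach person 1st person -tsi → renrumtsi.
Attach mood optative -u → renrumtsiu.
Apply vowel deletion: renrumtsiu → renrumtsu.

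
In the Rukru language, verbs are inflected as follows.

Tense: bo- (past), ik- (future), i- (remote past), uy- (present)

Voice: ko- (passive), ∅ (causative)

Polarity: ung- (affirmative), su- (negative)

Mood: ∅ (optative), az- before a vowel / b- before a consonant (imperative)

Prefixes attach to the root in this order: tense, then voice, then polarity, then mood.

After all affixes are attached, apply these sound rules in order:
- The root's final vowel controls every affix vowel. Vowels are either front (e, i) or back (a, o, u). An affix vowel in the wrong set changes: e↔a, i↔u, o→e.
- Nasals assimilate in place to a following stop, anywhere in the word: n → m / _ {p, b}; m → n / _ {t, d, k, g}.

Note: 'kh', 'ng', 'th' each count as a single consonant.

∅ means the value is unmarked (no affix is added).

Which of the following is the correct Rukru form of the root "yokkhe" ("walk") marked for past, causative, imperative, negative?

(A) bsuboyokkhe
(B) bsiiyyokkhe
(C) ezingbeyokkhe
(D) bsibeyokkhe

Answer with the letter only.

D

Attach tense past bo- → boyokkhe.
voice = causative: zero marking, form stays boyokkhe.
Attach polarity negative su- → suboyokkhe.
Attach mood imperative b- (before consonant 's') → bsuboyokkhe.
Apply vowel harmony: bsuboyokkhe → bsibeyokkhe.
Nasal assimilation: no change.
So the correct form is bsibeyokkhe, option (D).
(C) ezingbeyokkhe is wrong: it uses affirmative instead of negative for polarity.
(A) bsuboyokkhe is wrong: it fails to apply the sound rule(s).
(B) bsiiyyokkhe is wrong: it uses present instead of past for tense.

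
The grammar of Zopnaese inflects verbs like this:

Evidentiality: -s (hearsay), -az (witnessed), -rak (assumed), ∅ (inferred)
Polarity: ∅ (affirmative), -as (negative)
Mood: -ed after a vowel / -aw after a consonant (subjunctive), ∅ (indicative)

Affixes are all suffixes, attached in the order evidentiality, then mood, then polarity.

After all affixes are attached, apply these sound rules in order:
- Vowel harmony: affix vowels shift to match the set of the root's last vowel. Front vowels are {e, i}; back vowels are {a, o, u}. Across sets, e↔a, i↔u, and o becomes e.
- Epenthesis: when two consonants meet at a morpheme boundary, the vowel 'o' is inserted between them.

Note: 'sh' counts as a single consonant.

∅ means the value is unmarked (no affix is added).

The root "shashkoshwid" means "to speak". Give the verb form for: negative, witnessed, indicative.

shashkoshwidezes

Attach evidentiality witnessed -az → shashkoshwidaz.
mood = indicative: zero marking, form stays shashkoshwidaz.
Attach polarity negative -as → shashkoshwidazas.
Apply vowel harmony: shashkoshwidazas → shashkoshwidezes.
Epenthesis: no change.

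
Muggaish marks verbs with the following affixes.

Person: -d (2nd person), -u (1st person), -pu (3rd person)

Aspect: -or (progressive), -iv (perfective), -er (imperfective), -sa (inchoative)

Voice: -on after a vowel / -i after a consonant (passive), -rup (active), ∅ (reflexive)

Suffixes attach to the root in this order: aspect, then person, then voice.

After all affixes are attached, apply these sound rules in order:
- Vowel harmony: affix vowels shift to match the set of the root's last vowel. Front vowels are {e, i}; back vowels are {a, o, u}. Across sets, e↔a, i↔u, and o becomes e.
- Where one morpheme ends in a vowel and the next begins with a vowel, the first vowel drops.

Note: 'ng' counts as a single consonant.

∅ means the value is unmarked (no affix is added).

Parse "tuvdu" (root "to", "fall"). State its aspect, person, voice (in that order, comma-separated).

Segment: to-iv-d-i.
aspect: -iv → perfective.
person: -d → 2nd person.
voice: -on/i → passive.

perfective, 2nd person, passive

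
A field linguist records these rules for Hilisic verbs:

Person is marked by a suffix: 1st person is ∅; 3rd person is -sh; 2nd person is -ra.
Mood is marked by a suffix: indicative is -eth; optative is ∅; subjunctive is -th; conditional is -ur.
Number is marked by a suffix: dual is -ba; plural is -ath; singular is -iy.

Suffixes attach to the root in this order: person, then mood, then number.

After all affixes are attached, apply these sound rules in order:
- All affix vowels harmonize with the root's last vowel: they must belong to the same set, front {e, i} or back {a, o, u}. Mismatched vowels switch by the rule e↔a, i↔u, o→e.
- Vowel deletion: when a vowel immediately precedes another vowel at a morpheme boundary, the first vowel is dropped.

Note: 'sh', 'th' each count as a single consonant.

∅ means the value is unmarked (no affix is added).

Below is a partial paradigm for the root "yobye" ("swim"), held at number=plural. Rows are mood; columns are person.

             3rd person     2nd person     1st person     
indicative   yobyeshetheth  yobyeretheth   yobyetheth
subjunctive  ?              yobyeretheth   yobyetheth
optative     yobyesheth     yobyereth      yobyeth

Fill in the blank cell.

Attach person 3rd person -sh → yobyesh.
Attach mood subjunctive -th → yobyeshth.
Attach number plural -ath → yobyeshthath.
Apply vowel harmony: yobyeshthath → yobyeshtheth.
Vowel deletion: no change.

yobyeshtheth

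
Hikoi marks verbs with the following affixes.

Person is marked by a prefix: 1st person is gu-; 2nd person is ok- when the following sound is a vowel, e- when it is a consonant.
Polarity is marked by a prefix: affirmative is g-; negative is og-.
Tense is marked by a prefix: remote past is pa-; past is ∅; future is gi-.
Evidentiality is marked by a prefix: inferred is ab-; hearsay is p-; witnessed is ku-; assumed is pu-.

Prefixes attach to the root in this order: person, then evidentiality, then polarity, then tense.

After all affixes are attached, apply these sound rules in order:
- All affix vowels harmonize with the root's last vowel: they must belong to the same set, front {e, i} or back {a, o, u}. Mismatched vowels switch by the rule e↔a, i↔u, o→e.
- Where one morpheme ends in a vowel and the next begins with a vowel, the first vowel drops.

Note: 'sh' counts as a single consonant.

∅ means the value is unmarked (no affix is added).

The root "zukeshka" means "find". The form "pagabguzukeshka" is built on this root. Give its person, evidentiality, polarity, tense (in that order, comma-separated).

1st person, inferred, affirmative, remote past

Segment: pa-g-ab-gu-zukeshka.
person: gu- → 1st person.
evidentiality: ab- → inferred.
polarity: g- → affirmative.
tense: pa- → remote past.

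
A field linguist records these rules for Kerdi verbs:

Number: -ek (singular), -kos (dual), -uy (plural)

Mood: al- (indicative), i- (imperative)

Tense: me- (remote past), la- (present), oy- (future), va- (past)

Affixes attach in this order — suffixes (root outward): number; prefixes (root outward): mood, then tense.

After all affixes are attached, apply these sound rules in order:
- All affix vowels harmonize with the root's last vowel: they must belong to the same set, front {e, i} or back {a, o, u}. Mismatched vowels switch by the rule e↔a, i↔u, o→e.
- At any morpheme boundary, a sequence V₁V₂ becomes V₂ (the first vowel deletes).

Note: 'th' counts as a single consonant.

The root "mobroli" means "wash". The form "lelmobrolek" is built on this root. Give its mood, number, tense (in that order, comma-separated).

Segment: la-al-mobroli-ek.
mood: al- → indicative.
number: -ek → singular.
tense: la- → present.

indicative, singular, present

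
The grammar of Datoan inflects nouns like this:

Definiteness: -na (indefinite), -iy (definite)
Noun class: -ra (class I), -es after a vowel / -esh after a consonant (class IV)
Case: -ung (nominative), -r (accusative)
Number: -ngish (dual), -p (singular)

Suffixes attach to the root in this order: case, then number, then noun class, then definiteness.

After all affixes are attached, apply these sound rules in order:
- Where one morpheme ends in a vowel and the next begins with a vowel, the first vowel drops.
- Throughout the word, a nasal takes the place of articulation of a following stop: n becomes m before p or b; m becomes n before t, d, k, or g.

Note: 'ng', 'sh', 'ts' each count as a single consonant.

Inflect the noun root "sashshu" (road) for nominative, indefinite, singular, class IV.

Attach case nominative -ung → sashshuung.
Attach number singular -p → sashshuungp.
Attach noun class class IV -esh (after consonant 'p') → sashshuungpesh.
Attach definiteness indefinite -na → sashshuungpeshna.
Apply vowel deletion: sashshuungpeshna → sashshungpeshna.
Nasal assimilation: no change.

sashshungpeshna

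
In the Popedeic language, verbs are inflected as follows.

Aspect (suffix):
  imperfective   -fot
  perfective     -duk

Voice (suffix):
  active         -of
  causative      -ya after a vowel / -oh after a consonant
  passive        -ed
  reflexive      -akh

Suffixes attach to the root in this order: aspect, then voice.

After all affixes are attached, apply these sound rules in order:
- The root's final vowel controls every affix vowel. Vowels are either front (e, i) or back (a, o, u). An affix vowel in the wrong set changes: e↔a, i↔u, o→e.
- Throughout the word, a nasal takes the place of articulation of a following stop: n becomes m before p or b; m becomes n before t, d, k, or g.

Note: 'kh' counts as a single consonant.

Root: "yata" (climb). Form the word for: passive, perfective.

Attach aspect perfective -duk → yataduk.
Attach voice passive -ed → yataduked.
Apply vowel harmony: yataduked → yatadukad.
Nasal assimilation: no change.

yatadukad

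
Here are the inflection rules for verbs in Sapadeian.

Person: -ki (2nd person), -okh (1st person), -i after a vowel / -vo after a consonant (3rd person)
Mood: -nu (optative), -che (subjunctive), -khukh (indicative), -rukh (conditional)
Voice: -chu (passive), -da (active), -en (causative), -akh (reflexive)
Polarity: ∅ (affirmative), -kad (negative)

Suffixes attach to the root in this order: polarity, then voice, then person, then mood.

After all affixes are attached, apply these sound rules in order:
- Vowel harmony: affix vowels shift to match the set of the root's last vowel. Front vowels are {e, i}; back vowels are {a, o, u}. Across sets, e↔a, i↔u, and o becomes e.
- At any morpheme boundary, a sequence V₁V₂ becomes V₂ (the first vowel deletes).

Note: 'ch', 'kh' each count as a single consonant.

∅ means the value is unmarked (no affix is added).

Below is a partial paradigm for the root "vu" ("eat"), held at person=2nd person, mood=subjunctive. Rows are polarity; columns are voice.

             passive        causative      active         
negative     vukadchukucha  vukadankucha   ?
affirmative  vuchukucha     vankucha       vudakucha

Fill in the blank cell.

vukaddakucha

Attach polarity negative -kad → vukad.
Attach voice active -da → vukadda.
Attach person 2nd person -ki → vukaddaki.
Attach mood subjunctive -che → vukaddakiche.
Apply vowel harmony: vukaddakiche → vukaddakucha.
Vowel deletion: no change.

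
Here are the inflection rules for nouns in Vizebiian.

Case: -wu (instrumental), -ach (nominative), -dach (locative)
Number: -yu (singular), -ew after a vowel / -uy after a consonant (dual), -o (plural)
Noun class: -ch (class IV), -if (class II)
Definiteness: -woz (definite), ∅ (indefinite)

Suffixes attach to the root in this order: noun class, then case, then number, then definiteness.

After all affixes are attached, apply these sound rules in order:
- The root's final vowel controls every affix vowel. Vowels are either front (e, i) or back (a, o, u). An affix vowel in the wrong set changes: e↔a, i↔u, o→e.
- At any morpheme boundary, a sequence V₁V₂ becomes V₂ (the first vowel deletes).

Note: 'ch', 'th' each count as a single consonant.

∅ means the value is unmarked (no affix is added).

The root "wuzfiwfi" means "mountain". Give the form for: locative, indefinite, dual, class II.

Attach noun class class II -if → wuzfiwfiif.
Attach case locative -dach → wuzfiwfiifdach.
Attach number dual -uy (after consonant 'ch') → wuzfiwfiifdachuy.
definiteness = indefinite: zero marking, form stays wuzfiwfiifdachuy.
Apply vowel harmony: wuzfiwfiifdachuy → wuzfiwfiifdechiy.
Apply vowel deletion: wuzfiwfiifdechiy → wuzfiwfifdechiy.

wuzfiwfifdechiy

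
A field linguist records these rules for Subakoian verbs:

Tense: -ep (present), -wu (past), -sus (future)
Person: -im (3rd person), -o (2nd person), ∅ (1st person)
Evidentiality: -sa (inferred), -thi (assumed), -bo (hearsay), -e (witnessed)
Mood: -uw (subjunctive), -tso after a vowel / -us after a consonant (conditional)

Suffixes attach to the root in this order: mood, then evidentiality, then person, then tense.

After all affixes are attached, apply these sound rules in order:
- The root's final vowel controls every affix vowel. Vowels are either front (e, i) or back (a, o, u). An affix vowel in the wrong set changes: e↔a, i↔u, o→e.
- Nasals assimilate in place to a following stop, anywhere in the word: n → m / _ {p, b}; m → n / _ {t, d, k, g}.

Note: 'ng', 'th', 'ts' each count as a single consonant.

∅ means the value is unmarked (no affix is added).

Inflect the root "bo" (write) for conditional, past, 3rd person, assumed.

Attach mood conditional -tso (after vowel 'o') → botso.
Attach evidentiality assumed -thi → botsothi.
Attach person 3rd person -im → botsothiim.
Attach tense past -wu → botsothiimwu.
Apply vowel harmony: botsothiimwu → botsothuumwu.
Nasal assimilation: no change.

botsothuumwu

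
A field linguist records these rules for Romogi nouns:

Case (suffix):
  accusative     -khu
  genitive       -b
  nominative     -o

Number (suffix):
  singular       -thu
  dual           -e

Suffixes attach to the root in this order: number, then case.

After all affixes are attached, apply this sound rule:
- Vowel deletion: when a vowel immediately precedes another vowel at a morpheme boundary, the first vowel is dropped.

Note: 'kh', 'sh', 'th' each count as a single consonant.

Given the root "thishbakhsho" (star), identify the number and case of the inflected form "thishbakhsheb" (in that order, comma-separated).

Segment: thishbakhsho-e-b.
number: -e → dual.
case: -b → genitive.

dual, genitive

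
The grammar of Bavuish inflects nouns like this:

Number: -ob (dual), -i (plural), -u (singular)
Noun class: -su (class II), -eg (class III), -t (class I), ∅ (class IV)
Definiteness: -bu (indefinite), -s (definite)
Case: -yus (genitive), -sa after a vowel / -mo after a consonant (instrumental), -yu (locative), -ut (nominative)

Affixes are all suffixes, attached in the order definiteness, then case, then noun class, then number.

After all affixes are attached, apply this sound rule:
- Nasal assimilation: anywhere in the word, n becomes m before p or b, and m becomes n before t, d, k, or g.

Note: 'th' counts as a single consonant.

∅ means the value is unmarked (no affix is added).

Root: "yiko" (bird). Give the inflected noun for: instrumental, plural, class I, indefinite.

Attach definiteness indefinite -bu → yikobu.
Attach case instrumental -sa (after vowel 'u') → yikobusa.
Attach noun class class I -t → yikobusat.
Attach number plural -i → yikobusati.
Nasal assimilation: no change.

yikobusati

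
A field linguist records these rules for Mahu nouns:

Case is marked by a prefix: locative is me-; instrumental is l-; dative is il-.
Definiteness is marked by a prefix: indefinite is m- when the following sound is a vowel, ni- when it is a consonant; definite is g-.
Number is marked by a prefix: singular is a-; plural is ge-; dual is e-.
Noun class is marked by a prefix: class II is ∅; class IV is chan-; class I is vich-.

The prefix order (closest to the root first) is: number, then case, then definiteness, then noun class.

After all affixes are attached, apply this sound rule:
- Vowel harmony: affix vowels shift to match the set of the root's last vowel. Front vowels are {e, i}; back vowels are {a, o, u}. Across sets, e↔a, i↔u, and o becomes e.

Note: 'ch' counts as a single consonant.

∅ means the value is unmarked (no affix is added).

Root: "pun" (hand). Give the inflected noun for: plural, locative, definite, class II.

gmagapun

Attach number plural ge- → gepun.
Attach case locative me- → megepun.
Attach definiteness definite g- → gmegepun.
noun class = class II: zero marking, form stays gmegepun.
Apply vowel harmony: gmegepun → gmagapun.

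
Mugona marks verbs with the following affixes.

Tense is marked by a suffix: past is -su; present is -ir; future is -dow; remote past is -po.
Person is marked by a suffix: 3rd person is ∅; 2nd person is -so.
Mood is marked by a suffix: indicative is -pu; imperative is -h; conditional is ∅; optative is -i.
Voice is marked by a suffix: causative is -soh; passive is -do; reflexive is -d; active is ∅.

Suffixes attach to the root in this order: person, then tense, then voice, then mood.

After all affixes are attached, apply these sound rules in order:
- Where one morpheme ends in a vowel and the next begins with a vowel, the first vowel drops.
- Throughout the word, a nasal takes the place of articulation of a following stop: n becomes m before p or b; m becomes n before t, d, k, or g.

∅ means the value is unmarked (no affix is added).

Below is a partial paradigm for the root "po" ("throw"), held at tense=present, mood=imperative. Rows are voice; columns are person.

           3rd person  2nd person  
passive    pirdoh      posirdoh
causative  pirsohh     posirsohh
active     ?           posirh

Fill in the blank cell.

pirh

person = 3rd person: zero marking, form stays po.
Attach tense present -ir → poir.
voice = active: zero marking, form stays poir.
Attach mood imperative -h → poirh.
Apply vowel deletion: poirh → pirh.
Nasal assimilation: no change.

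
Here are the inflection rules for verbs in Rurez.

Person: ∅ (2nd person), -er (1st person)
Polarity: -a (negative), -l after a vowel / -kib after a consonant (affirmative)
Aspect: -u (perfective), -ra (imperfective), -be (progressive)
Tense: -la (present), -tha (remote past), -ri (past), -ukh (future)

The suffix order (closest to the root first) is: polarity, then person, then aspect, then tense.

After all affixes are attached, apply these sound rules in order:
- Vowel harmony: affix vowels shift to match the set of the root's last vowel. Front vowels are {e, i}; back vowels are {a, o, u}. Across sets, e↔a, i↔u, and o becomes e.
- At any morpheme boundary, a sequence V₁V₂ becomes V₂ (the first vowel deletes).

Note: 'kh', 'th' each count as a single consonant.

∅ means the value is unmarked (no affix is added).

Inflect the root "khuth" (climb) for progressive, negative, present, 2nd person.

khuthabala

Attach polarity negative -a → khutha.
person = 2nd person: zero marking, form stays khutha.
Attach aspect progressive -be → khuthabe.
Attach tense present -la → khuthabela.
Apply vowel harmony: khuthabela → khuthabala.
Vowel deletion: no change.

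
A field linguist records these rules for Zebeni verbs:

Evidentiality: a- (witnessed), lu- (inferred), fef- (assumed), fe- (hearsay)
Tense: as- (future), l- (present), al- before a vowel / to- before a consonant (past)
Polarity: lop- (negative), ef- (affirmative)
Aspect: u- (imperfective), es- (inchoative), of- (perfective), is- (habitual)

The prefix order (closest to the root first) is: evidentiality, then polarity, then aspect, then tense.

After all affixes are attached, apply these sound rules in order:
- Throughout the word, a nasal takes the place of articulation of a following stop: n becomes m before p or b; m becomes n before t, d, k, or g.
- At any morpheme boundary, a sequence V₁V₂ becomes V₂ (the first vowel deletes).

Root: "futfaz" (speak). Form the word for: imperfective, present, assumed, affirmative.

leffeffutfaz

Attach evidentiality assumed fef- → feffutfaz.
Attach polarity affirmative ef- → effeffutfaz.
Attach aspect imperfective u- → ueffeffutfaz.
Attach tense present l- → lueffeffutfaz.
Nasal assimilation: no change.
Apply vowel deletion: lueffeffutfaz → leffeffutfaz.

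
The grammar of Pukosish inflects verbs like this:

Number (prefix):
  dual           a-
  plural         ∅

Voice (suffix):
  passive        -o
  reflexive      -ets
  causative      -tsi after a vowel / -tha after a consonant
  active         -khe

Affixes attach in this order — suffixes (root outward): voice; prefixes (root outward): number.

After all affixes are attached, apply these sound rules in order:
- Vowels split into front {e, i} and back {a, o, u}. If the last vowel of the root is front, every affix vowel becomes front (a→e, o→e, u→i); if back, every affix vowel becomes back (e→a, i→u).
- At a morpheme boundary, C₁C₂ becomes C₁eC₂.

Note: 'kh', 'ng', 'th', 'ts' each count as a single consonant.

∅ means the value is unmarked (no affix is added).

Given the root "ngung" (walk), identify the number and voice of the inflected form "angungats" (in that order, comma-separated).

Segment: a-ngung-ets.
number: a- → dual.
voice: -ets → reflexive.

dual, reflexive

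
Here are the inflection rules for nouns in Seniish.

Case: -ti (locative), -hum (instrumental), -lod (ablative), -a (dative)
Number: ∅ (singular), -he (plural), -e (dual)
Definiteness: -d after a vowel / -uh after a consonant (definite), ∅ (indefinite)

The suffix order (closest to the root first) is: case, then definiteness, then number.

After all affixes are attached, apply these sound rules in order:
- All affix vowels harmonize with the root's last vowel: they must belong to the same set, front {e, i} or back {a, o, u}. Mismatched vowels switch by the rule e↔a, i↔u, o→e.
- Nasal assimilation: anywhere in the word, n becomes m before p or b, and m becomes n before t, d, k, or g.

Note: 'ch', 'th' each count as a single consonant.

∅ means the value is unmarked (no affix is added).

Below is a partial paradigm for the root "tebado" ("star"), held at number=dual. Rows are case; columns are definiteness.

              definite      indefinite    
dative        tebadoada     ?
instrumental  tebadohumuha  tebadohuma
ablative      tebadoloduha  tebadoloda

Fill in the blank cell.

tebadoaa

Attach case dative -a → tebadoa.
definiteness = indefinite: zero marking, form stays tebadoa.
Attach number dual -e → tebadoae.
Apply vowel harmony: tebadoae → tebadoaa.
Nasal assimilation: no change.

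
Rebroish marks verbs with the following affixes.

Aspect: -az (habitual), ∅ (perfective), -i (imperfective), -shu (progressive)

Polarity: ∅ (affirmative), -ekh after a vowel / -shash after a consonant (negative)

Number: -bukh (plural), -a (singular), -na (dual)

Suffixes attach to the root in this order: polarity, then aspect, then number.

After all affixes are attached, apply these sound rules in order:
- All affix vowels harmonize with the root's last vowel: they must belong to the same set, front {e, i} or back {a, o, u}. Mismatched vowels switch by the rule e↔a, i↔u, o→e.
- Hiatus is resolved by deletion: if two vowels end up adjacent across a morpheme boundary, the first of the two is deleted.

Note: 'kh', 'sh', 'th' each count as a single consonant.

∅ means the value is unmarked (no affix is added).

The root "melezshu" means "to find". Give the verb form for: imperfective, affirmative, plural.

melezshubukh

polarity = affirmative: zero marking, form stays melezshu.
Attach aspect imperfective -i → melezshui.
Attach number plural -bukh → melezshuibukh.
Apply vowel harmony: melezshuibukh → melezshuubukh.
Apply vowel deletion: melezshuubukh → melezshubukh.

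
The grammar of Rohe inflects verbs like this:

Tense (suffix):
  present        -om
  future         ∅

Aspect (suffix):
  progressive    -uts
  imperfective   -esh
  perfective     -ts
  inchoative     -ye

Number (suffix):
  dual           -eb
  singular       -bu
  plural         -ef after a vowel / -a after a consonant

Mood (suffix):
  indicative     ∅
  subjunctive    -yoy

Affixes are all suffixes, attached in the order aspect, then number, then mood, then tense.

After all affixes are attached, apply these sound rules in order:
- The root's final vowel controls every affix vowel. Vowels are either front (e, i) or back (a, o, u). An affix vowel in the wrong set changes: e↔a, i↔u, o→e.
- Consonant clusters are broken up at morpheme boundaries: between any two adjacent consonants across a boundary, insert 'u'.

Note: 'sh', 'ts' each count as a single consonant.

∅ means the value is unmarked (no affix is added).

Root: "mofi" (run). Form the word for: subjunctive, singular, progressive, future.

Attach aspect progressive -uts → mofiuts.
Attach number singular -bu → mofiutsbu.
Attach mood subjunctive -yoy → mofiutsbuyoy.
tense = future: zero marking, form stays mofiutsbuyoy.
Apply vowel harmony: mofiutsbuyoy → mofiitsbiyey.
Apply epenthesis: mofiitsbiyey → mofiitsubiyey.

mofiitsubiyey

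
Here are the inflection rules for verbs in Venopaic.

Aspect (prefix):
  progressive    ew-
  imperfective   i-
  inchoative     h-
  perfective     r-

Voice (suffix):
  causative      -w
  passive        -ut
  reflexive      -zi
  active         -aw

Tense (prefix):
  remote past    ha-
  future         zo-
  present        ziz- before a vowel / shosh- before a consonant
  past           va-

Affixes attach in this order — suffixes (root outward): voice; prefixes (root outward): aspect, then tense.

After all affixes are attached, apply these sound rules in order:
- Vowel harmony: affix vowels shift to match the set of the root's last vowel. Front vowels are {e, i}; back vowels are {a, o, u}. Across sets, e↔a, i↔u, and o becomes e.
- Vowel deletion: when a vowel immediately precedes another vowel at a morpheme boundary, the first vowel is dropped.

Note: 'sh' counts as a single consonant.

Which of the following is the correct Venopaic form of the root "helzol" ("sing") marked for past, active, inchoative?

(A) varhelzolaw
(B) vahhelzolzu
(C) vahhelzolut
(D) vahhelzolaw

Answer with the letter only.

D

Attach aspect inchoative h- → hhelzol.
Attach voice active -aw → hhelzolaw.
Attach tense past va- → vahhelzolaw.
Vowel harmony: no change.
Vowel deletion: no change.
So the correct form is vahhelzolaw, option (D).
(B) vahhelzolzu is wrong: it uses reflexive instead of active for voice.
(A) varhelzolaw is wrong: it uses perfective instead of inchoative for aspect.
(C) vahhelzolut is wrong: it uses passive instead of active for voice.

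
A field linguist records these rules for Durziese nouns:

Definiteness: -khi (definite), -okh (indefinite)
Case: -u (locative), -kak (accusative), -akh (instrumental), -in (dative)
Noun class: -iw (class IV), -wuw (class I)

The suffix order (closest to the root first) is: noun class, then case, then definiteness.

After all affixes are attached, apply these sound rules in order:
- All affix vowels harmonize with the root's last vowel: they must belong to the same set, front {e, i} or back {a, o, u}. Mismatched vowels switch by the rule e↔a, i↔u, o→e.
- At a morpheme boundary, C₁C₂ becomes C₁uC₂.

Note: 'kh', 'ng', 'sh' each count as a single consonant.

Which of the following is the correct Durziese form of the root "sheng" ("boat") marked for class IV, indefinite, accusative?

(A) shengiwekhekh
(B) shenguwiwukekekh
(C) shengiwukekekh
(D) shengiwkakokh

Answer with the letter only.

C

Attach noun class class IV -iw → shengiw.
Attach case accusative -kak → shengiwkak.
Attach definiteness indefinite -okh → shengiwkakokh.
Apply vowel harmony: shengiwkakokh → shengiwkekekh.
Apply epenthesis: shengiwkekekh → shengiwukekekh.
So the correct form is shengiwukekekh, option (C).
(B) shenguwiwukekekh is wrong: it uses class I instead of class IV for noun class.
(D) shengiwkakokh is wrong: it fails to apply the sound rule(s).
(A) shengiwekhekh is wrong: it uses instrumental instead of accusative for case.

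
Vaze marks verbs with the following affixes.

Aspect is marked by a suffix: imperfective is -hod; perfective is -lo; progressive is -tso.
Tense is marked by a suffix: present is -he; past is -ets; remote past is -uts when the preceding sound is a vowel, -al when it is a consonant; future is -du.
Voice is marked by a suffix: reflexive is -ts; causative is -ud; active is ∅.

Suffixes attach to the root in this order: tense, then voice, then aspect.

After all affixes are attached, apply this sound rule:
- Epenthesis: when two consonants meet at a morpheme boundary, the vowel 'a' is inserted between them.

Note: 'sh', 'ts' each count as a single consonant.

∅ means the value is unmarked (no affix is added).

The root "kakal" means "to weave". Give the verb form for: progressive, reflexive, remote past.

kakalalatsatso

Attach tense remote past -al (after consonant 'l') → kakalal.
Attach voice reflexive -ts → kakalalts.
Attach aspect progressive -tso → kakalaltstso.
Apply epenthesis: kakalaltstso → kakalalatsatso.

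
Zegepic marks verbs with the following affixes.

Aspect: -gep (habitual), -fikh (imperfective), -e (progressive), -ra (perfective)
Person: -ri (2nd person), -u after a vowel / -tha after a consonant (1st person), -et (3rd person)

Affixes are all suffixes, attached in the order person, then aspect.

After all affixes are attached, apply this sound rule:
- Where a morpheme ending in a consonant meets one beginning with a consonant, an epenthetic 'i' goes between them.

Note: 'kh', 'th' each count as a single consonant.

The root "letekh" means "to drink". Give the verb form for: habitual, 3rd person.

letekhetigep

Attach person 3rd person -et → letekhet.
Attach aspect habitual -gep → letekhetgep.
Apply epenthesis: letekhetgep → letekhetigep.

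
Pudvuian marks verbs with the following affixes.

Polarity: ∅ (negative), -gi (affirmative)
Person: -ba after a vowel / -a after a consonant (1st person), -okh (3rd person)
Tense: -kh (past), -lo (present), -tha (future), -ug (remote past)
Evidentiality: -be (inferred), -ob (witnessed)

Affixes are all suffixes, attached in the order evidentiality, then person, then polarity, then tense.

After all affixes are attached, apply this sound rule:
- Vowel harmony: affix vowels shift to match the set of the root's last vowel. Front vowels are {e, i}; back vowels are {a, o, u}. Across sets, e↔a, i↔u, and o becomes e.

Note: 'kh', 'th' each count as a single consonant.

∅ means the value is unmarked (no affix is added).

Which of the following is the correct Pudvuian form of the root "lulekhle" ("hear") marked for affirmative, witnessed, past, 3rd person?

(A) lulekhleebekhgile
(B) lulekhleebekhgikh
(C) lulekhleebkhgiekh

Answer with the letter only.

B

Attach evidentiality witnessed -ob → lulekhleob.
Attach person 3rd person -okh → lulekhleobokh.
Attach polarity affirmative -gi → lulekhleobokhgi.
Attach tense past -kh → lulekhleobokhgikh.
Apply vowel harmony: lulekhleobokhgikh → lulekhleebekhgikh.
So the correct form is lulekhleebekhgikh, option (B).
(A) lulekhleebekhgile is wrong: it uses present instead of past for tense.
(C) lulekhleebkhgiekh is wrong: it has the affixes in the wrong order.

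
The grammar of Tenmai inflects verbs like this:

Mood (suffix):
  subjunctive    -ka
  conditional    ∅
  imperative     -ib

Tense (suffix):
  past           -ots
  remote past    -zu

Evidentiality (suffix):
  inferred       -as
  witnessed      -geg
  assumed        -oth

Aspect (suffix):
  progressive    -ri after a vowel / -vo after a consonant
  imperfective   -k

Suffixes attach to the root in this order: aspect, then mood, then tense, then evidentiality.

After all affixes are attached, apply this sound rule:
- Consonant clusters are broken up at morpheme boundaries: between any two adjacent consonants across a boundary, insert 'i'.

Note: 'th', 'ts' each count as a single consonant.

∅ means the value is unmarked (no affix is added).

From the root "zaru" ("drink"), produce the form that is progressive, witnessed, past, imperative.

Attach aspect progressive -ri (after vowel 'u') → zaruri.
Attach mood imperative -ib → zaruriib.
Attach tense past -ots → zaruriibots.
Attach evidentiality witnessed -geg → zaruriibotsgeg.
Apply epenthesis: zaruriibotsgeg → zaruriibotsigeg.

zaruriibotsigeg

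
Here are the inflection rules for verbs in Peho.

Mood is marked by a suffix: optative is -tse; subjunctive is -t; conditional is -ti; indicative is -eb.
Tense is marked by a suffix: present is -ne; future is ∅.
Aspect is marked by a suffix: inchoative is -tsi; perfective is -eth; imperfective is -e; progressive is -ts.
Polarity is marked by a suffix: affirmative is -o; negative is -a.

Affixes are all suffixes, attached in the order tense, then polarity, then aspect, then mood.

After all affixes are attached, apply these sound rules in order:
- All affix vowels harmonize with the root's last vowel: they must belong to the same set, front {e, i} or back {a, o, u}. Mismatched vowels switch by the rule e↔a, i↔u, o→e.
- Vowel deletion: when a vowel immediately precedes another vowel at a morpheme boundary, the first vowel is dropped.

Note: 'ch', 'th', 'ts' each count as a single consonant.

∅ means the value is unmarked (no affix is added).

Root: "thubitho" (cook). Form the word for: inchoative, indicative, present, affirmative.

Attach tense present -ne → thubithone.
Attach polarity affirmative -o → thubithoneo.
Attach aspect inchoative -tsi → thubithoneotsi.
Attach mood indicative -eb → thubithoneotsieb.
Apply vowel harmony: thubithoneotsieb → thubithonaotsuab.
Apply vowel deletion: thubithonaotsuab → thubithonotsab.

thubithonotsab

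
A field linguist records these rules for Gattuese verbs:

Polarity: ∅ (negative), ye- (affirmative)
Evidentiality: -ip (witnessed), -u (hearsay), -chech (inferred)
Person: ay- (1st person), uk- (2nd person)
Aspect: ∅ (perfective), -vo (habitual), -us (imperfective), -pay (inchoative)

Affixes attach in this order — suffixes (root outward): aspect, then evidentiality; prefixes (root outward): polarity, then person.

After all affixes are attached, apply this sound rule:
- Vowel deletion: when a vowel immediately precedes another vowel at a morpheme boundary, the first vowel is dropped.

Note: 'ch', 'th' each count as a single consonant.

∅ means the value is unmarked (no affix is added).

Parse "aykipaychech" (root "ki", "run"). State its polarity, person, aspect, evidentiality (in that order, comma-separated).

Segment: ay-ki-pay-chech.
polarity: ∅ → negative.
person: ay- → 1st person.
aspect: -pay → inchoative.
evidentiality: -chech → inferred.

negative, 1st person, inchoative, inferred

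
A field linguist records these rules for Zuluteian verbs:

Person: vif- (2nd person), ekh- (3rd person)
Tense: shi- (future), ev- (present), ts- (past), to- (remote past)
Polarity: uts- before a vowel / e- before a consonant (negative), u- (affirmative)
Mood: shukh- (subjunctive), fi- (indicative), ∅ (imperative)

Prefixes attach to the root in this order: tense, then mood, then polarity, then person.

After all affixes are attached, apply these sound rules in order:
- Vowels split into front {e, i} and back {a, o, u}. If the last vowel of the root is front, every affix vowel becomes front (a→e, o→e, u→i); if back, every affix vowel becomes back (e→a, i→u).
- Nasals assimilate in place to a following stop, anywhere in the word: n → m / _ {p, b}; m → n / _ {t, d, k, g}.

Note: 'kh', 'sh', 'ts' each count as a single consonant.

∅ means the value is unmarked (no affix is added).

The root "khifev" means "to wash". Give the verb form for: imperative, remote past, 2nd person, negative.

Attach tense remote past to- → tokhifev.
mood = imperative: zero marking, form stays tokhifev.
Attach polarity negative e- (before consonant 't') → etokhifev.
Attach person 2nd person vif- → vifetokhifev.
Apply vowel harmony: vifetokhifev → vifetekhifev.
Nasal assimilation: no change.

vifetekhifev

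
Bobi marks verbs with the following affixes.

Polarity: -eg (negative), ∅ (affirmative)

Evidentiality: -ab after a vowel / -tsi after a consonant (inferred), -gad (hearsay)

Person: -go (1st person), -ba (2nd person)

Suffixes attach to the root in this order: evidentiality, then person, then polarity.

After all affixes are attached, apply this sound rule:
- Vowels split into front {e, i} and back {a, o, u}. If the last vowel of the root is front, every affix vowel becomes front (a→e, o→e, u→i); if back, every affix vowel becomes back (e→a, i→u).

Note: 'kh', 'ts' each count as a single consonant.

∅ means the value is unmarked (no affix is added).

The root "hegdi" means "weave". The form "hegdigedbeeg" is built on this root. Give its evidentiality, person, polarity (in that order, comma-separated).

Segment: hegdi-gad-ba-eg.
evidentiality: -gad → hearsay.
person: -ba → 2nd person.
polarity: -eg → negative.

hearsay, 2nd person, negative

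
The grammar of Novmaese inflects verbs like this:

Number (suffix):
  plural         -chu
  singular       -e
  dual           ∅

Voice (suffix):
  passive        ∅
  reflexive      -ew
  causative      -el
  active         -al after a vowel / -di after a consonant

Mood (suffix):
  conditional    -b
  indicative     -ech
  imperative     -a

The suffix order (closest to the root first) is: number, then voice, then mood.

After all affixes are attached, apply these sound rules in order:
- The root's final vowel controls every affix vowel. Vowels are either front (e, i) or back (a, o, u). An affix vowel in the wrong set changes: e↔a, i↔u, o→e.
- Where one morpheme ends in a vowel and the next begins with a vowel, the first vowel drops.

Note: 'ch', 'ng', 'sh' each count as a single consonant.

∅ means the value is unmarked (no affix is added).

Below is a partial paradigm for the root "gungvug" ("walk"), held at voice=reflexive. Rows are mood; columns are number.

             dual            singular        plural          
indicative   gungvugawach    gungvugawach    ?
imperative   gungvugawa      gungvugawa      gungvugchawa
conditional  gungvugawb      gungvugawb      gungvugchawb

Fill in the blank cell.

gungvugchawach

Attach number plural -chu → gungvugchu.
Attach voice reflexive -ew → gungvugchuew.
Attach mood indicative -ech → gungvugchuewech.
Apply vowel harmony: gungvugchuewech → gungvugchuawach.
Apply vowel deletion: gungvugchuawach → gungvugchawach.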